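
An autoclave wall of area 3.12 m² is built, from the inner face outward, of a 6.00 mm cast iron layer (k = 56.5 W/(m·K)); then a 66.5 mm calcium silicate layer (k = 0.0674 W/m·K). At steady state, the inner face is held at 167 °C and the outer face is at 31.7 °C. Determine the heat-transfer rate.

Q = 428 W

Series thermal resistances, inner to outer:
  R_cast iron = L/(kA) = 0.00600/(56.5·3.12) = 3.404×10^-5 K/W
  R_calcium silicate = L/(kA) = 0.0665/(0.0674·3.12) = 0.3162 K/W
ΣR = 3.404×10^-5 + 0.3162 = 0.3162 K/W
Q = ΔT/ΣR = (167 °C − 31.7 °C)/0.3162 = 428 W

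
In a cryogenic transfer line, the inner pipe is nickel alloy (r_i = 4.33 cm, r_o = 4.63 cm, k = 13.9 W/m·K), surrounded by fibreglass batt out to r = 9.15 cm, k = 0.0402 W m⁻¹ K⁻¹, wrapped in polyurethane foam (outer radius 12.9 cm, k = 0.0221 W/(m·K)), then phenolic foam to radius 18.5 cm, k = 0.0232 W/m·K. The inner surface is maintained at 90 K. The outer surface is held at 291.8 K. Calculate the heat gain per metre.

Q' = 26.4 W/m

Resistance network (inner→outer):
  R'_nickel alloy = ln(0.0463/0.0433)/(2πk) = 0.06699/(2π·13.9) = 7.670×10^-4 m·K/W
  R'_fibreglass batt = ln(0.0915/0.0463)/(2πk) = 0.6812/(2π·0.0402) = 2.697 m·K/W
  R'_polyurethane foam = ln(0.129/0.0915)/(2πk) = 0.3435/(2π·0.0221) = 2.474 m·K/W
  R'_phenolic foam = ln(0.185/0.129)/(2πk) = 0.3605/(2π·0.0232) = 2.473 m·K/W
ΣR = 7.670×10^-4 + 2.697 + 2.474 + 2.473 = 7.645 m·K/W
Q' = ΔT/ΣR = (90 K − 291.8 K)/7.645 = -26.4 W/m
(Negative Q' ⇒ heat flows inward; heat gain = 26.4 W/m.)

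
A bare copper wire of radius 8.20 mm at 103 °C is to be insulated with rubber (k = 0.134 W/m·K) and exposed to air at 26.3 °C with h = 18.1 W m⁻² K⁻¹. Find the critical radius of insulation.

r_cr = 0.740 cm

For a cylinder, r_cr = k_ins/h = 0.134/18.1 = 0.00740 m = 0.740 cm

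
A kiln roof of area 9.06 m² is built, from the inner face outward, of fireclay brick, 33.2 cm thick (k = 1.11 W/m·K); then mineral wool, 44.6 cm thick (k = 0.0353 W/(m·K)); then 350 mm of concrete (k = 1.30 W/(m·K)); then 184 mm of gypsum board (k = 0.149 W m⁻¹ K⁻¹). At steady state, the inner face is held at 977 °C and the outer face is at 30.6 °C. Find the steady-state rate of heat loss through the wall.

Resistance network (inner→outer):
  R_fireclay brick = L/(kA) = 0.332/(1.11·9.06) = 0.03301 K/W
  R_mineral wool = L/(kA) = 0.446/(0.0353·9.06) = 1.395 K/W
  R_concrete = L/(kA) = 0.350/(1.30·9.06) = 0.02972 K/W
  R_gypsum board = L/(kA) = 0.184/(0.149·9.06) = 0.1363 K/W
ΣR = 0.03301 + 1.395 + 0.02972 + 0.1363 = 1.594 K/W
Q = ΔT/ΣR = (977 °C − 30.6 °C)/1.594 = 594 W

Q = 594 W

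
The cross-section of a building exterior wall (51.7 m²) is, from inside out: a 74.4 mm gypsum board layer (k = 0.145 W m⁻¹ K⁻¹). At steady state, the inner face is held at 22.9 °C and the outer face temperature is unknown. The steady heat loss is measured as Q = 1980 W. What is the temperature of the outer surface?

Series resistances:
  R_gypsum board = L/(kA) = 0.0744/(0.145·51.7) = 0.009925 K/W
ΣR = 0.009925 K/W
ΔT = Q·ΣR = 1980 × 0.009925 = 19.65 K
Heat flows outward, so T_out = T_in − ΔT = 22.9 − 19.65 = 3.25 °C

T_out = 3.25 °C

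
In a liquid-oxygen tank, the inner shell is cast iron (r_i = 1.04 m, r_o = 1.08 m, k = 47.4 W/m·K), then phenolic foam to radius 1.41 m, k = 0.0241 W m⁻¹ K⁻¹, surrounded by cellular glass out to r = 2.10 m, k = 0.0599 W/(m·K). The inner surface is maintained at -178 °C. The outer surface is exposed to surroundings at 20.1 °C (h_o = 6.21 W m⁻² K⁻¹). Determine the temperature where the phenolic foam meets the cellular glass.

Resistance network (inner→outer):
  R_cast iron = (1/1.04 − 1/1.08)/(4πk) = 0.03561/(4π·47.4) = 5.979×10^-5 K/W
  R_phenolic foam = (1/1.08 − 1/1.41)/(4πk) = 0.2167/(4π·0.0241) = 0.7156 K/W
  R_cellular glass = (1/1.41 − 1/2.10)/(4πk) = 0.2330/(4π·0.0599) = 0.3096 K/W
  R_conv,out = 1/(4πr²h) = 1/(4π·2.10²·6.21) = 0.002906 K/W
ΣR = 5.979×10^-5 + 0.7156 + 0.3096 + 0.002906 = 1.028 K/W
Q = ΔT/ΣR = (-178 °C − 20.1 °C)/1.028 = -192.7 W
From the inner boundary to the phenolic foam/cellular glass interface, ΣR_partial = 0.7157 K/W.
T_interface = T_in − Q·ΣR_partial = -178 °C − (-192.7)(0.7157) = -40.1 °C

T = -40.1 °C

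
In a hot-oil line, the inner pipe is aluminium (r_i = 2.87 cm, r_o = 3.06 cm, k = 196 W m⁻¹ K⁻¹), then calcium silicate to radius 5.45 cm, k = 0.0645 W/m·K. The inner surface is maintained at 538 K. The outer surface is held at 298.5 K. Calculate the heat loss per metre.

Series thermal resistances, inner to outer:
  R'_aluminium = ln(0.0306/0.0287)/(2πk) = 0.06410/(2π·196) = 5.205×10^-5 m·K/W
  R'_calcium silicate = ln(0.0545/0.0306)/(2πk) = 0.5772/(2π·0.0645) = 1.424 m·K/W
ΣR = 5.205×10^-5 + 1.424 = 1.424 m·K/W
Q' = ΔT/ΣR = (538 K − 298.5 K)/1.424 = 168 W/m

Q' = 168 W/m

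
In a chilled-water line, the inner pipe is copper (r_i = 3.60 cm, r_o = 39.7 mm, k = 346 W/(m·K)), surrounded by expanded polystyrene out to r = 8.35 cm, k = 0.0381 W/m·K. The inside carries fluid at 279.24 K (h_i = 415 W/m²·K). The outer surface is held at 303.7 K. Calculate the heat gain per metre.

Series thermal resistances, inner to outer:
  R'_conv,in = 1/(2πr h) = 1/(2π·0.0360·415) = 0.01065 m·K/W
  R'_copper = ln(0.0397/0.0360)/(2πk) = 0.09783/(2π·346) = 4.500×10^-5 m·K/W
  R'_expanded polystyrene = ln(0.0835/0.0397)/(2πk) = 0.7435/(2π·0.0381) = 3.106 m·K/W
ΣR = 0.01065 + 4.500×10^-5 + 3.106 = 3.117 m·K/W
Q' = ΔT/ΣR = (279.24 K − 303.7 K)/3.117 = -7.85 W/m
(Negative Q' ⇒ heat flows inward; heat gain = 7.85 W/m.)

Q' = 7.85 W/m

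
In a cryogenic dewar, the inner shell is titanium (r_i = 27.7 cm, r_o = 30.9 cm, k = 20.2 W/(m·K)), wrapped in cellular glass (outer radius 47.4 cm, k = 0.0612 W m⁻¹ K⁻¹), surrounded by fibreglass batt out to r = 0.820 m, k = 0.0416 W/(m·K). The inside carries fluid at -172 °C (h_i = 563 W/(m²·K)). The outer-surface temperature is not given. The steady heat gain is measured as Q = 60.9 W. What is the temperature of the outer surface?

Series resistances:
  R_conv,in = 1/(4πr²h) = 1/(4π·0.277²·563) = 0.001842 K/W
  R_titanium = (1/0.277 − 1/0.309)/(4πk) = 0.3739/(4π·20.2) = 0.001473 K/W
  R_cellular glass = (1/0.309 − 1/0.474)/(4πk) = 1.127/(4π·0.0612) = 1.465 K/W
  R_fibreglass batt = (1/0.474 − 1/0.820)/(4πk) = 0.8902/(4π·0.0416) = 1.703 K/W
ΣR = 3.171 K/W
ΔT = Q·ΣR = 60.9 × 3.171 = 193.1 K
Heat flows inward, so T_out = T_in + ΔT = -172 + 193.1 = 21.1 °C

T_out = 21.1 °C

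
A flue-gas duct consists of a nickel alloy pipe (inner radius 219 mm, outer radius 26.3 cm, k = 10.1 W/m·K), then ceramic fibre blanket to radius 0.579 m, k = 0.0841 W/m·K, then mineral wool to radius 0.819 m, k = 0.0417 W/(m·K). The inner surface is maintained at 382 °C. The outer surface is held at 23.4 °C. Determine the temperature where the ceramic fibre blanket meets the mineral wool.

T = 192 °C

Treat each layer as a resistance in series:
  R'_nickel alloy = ln(0.263/0.219)/(2πk) = 0.1831/(2π·10.1) = 0.002885 m·K/W
  R'_ceramic fibre blanket = ln(0.579/0.263)/(2πk) = 0.7891/(2π·0.0841) = 1.493 m·K/W
  R'_mineral wool = ln(0.819/0.579)/(2πk) = 0.3468/(2π·0.0417) = 1.324 m·K/W
ΣR = 0.002885 + 1.493 + 1.324 = 2.820 m·K/W
Q' = ΔT/ΣR = (382 °C − 23.4 °C)/2.820 = 127.2 W/m
From the inner boundary to the ceramic fibre blanket/mineral wool interface, ΣR_partial = 1.496 m·K/W.
T_interface = T_in − Q'·ΣR_partial = 382 °C − (127.2)(1.496) = 192 °C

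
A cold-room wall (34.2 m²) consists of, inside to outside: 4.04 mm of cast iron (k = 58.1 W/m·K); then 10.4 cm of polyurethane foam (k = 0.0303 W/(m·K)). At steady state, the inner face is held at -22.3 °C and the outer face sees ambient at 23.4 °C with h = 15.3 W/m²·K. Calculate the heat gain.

Treat each layer as a resistance in series:
  R_cast iron = L/(kA) = 0.00404/(58.1·34.2) = 2.033×10^-6 K/W
  R_polyurethane foam = L/(kA) = 0.104/(0.0303·34.2) = 0.1004 K/W
  R_conv,out = 1/(hA) = 1/(15.3·34.2) = 0.001911 K/W
ΣR = 2.033×10^-6 + 0.1004 + 0.001911 = 0.1023 K/W
Q = ΔT/ΣR = (-22.3 °C − 23.4 °C)/0.1023 = -447 W
(Negative Q ⇒ heat flows inward; heat gain = 447 W.)

Q = 447 W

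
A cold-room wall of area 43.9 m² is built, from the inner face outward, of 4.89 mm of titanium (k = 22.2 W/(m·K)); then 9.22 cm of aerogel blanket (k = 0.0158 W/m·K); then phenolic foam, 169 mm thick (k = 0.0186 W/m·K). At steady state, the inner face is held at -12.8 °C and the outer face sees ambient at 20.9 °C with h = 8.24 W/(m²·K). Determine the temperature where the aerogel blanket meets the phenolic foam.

T = 0.27 °C

Series thermal resistances, inner to outer:
  R_titanium = L/(kA) = 0.00489/(22.2·43.9) = 5.018×10^-6 K/W
  R_aerogel blanket = L/(kA) = 0.0922/(0.0158·43.9) = 0.1329 K/W
  R_phenolic foam = L/(kA) = 0.169/(0.0186·43.9) = 0.2070 K/W
  R_conv,out = 1/(hA) = 1/(8.24·43.9) = 0.002764 K/W
ΣR = 5.018×10^-6 + 0.1329 + 0.2070 + 0.002764 = 0.3427 K/W
Q = ΔT/ΣR = (-12.8 °C − 20.9 °C)/0.3427 = -98.34 W
From the inner boundary to the aerogel blanket/phenolic foam interface, ΣR_partial = 0.1329 K/W.
T_interface = T_in − Q·ΣR_partial = -12.8 °C − (-98.34)(0.1329) = 0.27 °C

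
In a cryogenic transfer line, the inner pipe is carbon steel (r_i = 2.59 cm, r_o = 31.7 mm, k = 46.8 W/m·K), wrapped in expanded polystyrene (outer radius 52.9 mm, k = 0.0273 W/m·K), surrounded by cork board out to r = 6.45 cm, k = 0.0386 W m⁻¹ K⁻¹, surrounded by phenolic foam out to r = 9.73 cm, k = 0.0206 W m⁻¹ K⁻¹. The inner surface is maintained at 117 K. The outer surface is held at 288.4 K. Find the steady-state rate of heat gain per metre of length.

Resistance network (inner→outer):
  R'_carbon steel = ln(0.0317/0.0259)/(2πk) = 0.2021/(2π·46.8) = 6.872×10^-4 m·K/W
  R'_expanded polystyrene = ln(0.0529/0.0317)/(2πk) = 0.5121/(2π·0.0273) = 2.985 m·K/W
  R'_cork board = ln(0.0645/0.0529)/(2πk) = 0.1983/(2π·0.0386) = 0.8175 m·K/W
  R'_phenolic foam = ln(0.0973/0.0645)/(2πk) = 0.4111/(2π·0.0206) = 3.176 m·K/W
ΣR = 6.872×10^-4 + 2.985 + 0.8175 + 3.176 = 6.979 m·K/W
Q' = ΔT/ΣR = (117 K − 288.4 K)/6.979 = -24.6 W/m
(Negative Q' ⇒ heat flows inward; heat gain = 24.6 W/m.)

Q' = 24.6 W/m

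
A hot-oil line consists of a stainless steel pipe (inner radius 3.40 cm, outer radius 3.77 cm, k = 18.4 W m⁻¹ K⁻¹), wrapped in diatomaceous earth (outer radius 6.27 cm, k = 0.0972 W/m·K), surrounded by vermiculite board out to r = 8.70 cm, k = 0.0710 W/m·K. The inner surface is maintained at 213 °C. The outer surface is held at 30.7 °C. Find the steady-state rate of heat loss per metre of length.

Series thermal resistances, inner to outer:
  R'_stainless steel = ln(0.0377/0.0340)/(2πk) = 0.1033/(2π·18.4) = 8.935×10^-4 m·K/W
  R'_diatomaceous earth = ln(0.0627/0.0377)/(2πk) = 0.5087/(2π·0.0972) = 0.8329 m·K/W
  R'_vermiculite board = ln(0.0870/0.0627)/(2πk) = 0.3275/(2π·0.0710) = 0.7342 m·K/W
ΣR = 8.935×10^-4 + 0.8329 + 0.7342 = 1.568 m·K/W
Q' = ΔT/ΣR = (213 °C − 30.7 °C)/1.568 = 116 W/m

Q' = 116 W/m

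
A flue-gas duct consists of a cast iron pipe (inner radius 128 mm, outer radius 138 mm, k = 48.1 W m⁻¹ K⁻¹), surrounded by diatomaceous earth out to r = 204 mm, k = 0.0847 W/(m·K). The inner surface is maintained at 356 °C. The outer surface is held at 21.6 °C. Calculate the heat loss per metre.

Series thermal resistances, inner to outer:
  R'_cast iron = ln(0.138/0.128)/(2πk) = 0.07522/(2π·48.1) = 2.489×10^-4 m·K/W
  R'_diatomaceous earth = ln(0.204/0.138)/(2πk) = 0.3909/(2π·0.0847) = 0.7345 m·K/W
ΣR = 2.489×10^-4 + 0.7345 = 0.7347 m·K/W
Q' = ΔT/ΣR = (356 °C − 21.6 °C)/0.7347 = 455 W/m

Q' = 455 W/m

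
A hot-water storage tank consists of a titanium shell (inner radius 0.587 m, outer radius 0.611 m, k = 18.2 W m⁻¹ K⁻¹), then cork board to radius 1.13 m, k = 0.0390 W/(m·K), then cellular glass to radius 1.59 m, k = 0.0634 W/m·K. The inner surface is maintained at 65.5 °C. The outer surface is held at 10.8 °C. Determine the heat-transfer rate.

Resistance network (inner→outer):
  R_titanium = (1/0.587 − 1/0.611)/(4πk) = 0.06692/(4π·18.2) = 2.926×10^-4 K/W
  R_cork board = (1/0.611 − 1/1.13)/(4πk) = 0.7517/(4π·0.0390) = 1.534 K/W
  R_cellular glass = (1/1.13 − 1/1.59)/(4πk) = 0.2560/(4π·0.0634) = 0.3214 K/W
ΣR = 2.926×10^-4 + 1.534 + 0.3214 = 1.856 K/W
Q = ΔT/ΣR = (65.5 °C − 10.8 °C)/1.856 = 29.5 W

Q = 29.5 W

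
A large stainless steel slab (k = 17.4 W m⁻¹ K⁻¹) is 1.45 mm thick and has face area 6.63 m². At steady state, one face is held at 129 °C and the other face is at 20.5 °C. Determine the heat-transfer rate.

Q = kA·ΔT/L = 17.4 × 6.63 × |129 °C − 20.5 °C| / 0.00145 = 8.63×10^6 W

Q = 8630 kW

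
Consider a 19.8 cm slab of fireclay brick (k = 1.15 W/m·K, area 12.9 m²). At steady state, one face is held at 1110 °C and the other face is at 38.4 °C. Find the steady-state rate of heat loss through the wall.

Q = 80.3 kW

Q = kA·ΔT/L = 1.15 × 12.9 × |1110 °C − 38.4 °C| / 0.198 = 80300 W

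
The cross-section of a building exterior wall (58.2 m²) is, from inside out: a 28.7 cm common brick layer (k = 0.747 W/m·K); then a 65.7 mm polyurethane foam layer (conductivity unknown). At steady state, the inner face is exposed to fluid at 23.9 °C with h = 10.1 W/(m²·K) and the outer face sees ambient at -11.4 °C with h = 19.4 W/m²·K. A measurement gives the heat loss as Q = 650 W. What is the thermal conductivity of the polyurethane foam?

k = 0.0250 W/m·K

ΣR = ΔT/Q = |23.9 − -11.4|/650 = 0.05431 K/W
Known resistances:
  R_conv,in = 1/(hA) = 1/(10.1·58.2) = 0.001701 K/W
  R_common brick = L/(kA) = 0.287/(0.747·58.2) = 0.006601 K/W
  R_conv,out = 1/(hA) = 1/(19.4·58.2) = 8.857×10^-4 K/W
R_polyurethane foam = ΣR − ΣR_known = 0.05431 − 0.009188 = 0.04512 K/W
L/(kA) = 0.04512 ⇒ k = 0.0657/(0.04512·58.2) = 0.0250 W/m·K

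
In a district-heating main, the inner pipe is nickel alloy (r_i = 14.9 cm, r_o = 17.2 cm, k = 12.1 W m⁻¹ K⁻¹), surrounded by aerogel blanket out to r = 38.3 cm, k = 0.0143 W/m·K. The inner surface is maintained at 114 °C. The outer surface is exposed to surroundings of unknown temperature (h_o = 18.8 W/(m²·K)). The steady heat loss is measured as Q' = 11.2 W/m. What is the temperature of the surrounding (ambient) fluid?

Sum the resistances:
  R'_nickel alloy = ln(0.172/0.149)/(2πk) = 0.1435/(2π·12.1) = 0.001888 m·K/W
  R'_aerogel blanket = ln(0.383/0.172)/(2πk) = 0.8005/(2π·0.0143) = 8.910 m·K/W
  R'_conv,out = 1/(2πr h) = 1/(2π·0.383·18.8) = 0.02210 m·K/W
ΣR = 8.934 m·K/W
ΔT = Q'·ΣR = 11.2 × 8.934 = 100.1 K
Heat flows outward, so T_out = T_in − ΔT = 114 − 100.1 = 13.9 °C

T_out = 13.9 °C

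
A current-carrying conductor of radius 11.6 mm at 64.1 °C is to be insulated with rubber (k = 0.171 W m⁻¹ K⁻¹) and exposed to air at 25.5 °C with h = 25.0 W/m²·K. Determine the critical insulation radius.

r_cr = 0.684 cm

For a cylinder, r_cr = k_ins/h = 0.171/25.0 = 0.00684 m = 0.684 cm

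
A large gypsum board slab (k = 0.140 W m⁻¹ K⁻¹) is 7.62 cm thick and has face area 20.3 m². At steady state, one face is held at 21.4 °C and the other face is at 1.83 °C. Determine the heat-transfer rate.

Q = kA·ΔT/L = 0.140 × 20.3 × |21.4 °C − 1.83 °C| / 0.0762 = 730 W

Q = 730 W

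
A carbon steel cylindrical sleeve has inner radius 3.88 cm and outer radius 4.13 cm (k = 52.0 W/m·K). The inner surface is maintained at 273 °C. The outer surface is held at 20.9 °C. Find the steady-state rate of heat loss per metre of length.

Q' = 2πk·ΔT/ln(r₂/r₁) = 2π × 52.0 × 252.1 / ln(0.0413/0.0388) = 1.32×10^6 W/m

Q' = 1320 kW/m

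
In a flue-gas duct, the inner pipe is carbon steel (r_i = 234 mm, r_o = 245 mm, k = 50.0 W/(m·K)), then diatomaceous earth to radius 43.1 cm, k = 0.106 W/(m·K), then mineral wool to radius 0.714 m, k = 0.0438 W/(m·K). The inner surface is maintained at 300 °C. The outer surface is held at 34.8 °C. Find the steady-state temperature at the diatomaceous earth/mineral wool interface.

Resistance network (inner→outer):
  R'_carbon steel = ln(0.245/0.234)/(2πk) = 0.04594/(2π·50.0) = 1.462×10^-4 m·K/W
  R'_diatomaceous earth = ln(0.431/0.245)/(2πk) = 0.5648/(2π·0.106) = 0.8481 m·K/W
  R'_mineral wool = ln(0.714/0.431)/(2πk) = 0.5048/(2π·0.0438) = 1.834 m·K/W
ΣR = 1.462×10^-4 + 0.8481 + 1.834 = 2.682 m·K/W
Q' = ΔT/ΣR = (300 °C − 34.8 °C)/2.682 = 98.88 W/m
From the inner boundary to the diatomaceous earth/mineral wool interface, ΣR_partial = 0.8482 m·K/W.
T_interface = T_in − Q'·ΣR_partial = 300 °C − (98.88)(0.8482) = 216 °C

T = 216 °C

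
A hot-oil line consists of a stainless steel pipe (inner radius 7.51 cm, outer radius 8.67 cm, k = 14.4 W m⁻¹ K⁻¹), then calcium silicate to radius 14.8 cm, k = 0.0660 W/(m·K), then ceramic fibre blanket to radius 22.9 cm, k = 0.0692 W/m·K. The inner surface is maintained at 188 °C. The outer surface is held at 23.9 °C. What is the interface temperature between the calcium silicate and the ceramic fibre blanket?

Treat each layer as a resistance in series:
  R'_stainless steel = ln(0.0867/0.0751)/(2πk) = 0.1436/(2π·14.4) = 0.001587 m·K/W
  R'_calcium silicate = ln(0.148/0.0867)/(2πk) = 0.5348/(2π·0.0660) = 1.290 m·K/W
  R'_ceramic fibre blanket = ln(0.229/0.148)/(2πk) = 0.4365/(2π·0.0692) = 1.004 m·K/W
ΣR = 0.001587 + 1.290 + 1.004 = 2.296 m·K/W
Q' = ΔT/ΣR = (188 °C − 23.9 °C)/2.296 = 71.47 W/m
From the inner boundary to the calcium silicate/ceramic fibre blanket interface, ΣR_partial = 1.292 m·K/W.
T_interface = T_in − Q'·ΣR_partial = 188 °C − (71.47)(1.292) = 95.7 °C

T = 95.7 °C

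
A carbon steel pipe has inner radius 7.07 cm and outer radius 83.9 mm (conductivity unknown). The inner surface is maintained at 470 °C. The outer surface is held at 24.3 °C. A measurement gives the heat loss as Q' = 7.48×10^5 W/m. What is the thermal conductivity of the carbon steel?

ΣR = ΔT/Q' = |470 − 24.3|/7.48×10^5 = 5.959×10^-4 m·K/W
ln(r₂/r₁)/(2πk) = 5.959×10^-4 ⇒ k = 0.1712/(2π·5.959×10^-4) = 45.7 W/m·K

k = 45.7 W/m·K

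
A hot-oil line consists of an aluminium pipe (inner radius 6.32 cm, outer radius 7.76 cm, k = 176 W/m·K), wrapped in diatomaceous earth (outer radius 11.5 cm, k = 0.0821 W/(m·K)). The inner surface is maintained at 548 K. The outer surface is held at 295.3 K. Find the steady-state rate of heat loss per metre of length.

Resistance network (inner→outer):
  R'_aluminium = ln(0.0776/0.0632)/(2πk) = 0.2053/(2π·176) = 1.856×10^-4 m·K/W
  R'_diatomaceous earth = ln(0.115/0.0776)/(2πk) = 0.3934/(2π·0.0821) = 0.7626 m·K/W
ΣR = 1.856×10^-4 + 0.7626 = 0.7628 m·K/W
Q' = ΔT/ΣR = (548 K − 295.3 K)/0.7628 = 331 W/m

Q' = 331 W/m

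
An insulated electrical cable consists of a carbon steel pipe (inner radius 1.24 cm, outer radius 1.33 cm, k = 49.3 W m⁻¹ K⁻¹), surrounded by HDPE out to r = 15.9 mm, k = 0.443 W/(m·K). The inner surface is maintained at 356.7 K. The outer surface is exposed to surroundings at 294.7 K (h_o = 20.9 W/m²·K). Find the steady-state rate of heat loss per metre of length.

Q' = 114 W/m

Series thermal resistances, inner to outer:
  R'_carbon steel = ln(0.0133/0.0124)/(2πk) = 0.07007/(2π·49.3) = 2.262×10^-4 m·K/W
  R'_HDPE = ln(0.0159/0.0133)/(2πk) = 0.1786/(2π·0.443) = 0.06415 m·K/W
  R'_conv,out = 1/(2πr h) = 1/(2π·0.0159·20.9) = 0.4789 m·K/W
ΣR = 2.262×10^-4 + 0.06415 + 0.4789 = 0.5433 m·K/W
Q' = ΔT/ΣR = (356.7 K − 294.7 K)/0.5433 = 114 W/m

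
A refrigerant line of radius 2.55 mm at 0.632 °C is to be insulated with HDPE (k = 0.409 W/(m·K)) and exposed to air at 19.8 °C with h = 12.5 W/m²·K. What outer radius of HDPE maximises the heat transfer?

r_cr = 3.27 cm

For a cylinder, r_cr = k_ins/h = 0.409/12.5 = 0.0327 m = 3.27 cm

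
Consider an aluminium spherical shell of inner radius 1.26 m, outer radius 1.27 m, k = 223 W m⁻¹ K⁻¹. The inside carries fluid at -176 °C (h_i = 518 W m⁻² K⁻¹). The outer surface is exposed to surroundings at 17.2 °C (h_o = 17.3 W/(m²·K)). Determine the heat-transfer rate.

Q = 65.5 kW

Series thermal resistances, inner to outer:
  R_conv,in = 1/(4πr²h) = 1/(4π·1.26²·518) = 9.677×10^-5 K/W
  R_aluminium = (1/1.26 − 1/1.27)/(4πk) = 0.006249/(4π·223) = 2.230×10^-6 K/W
  R_conv,out = 1/(4πr²h) = 1/(4π·1.27²·17.3) = 0.002852 K/W
ΣR = 9.677×10^-5 + 2.230×10^-6 + 0.002852 = 0.002951 K/W
Q = ΔT/ΣR = (-176 °C − 17.2 °C)/0.002951 = -65500 W
(Negative Q ⇒ heat flows inward; heat gain = 65500 W.)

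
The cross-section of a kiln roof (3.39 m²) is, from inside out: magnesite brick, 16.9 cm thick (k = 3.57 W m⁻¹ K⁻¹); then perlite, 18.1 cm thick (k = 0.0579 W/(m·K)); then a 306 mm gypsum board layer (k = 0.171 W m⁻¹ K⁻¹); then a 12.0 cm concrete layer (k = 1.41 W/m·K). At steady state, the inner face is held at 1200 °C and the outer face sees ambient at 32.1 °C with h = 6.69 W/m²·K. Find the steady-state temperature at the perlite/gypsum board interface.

Resistance network (inner→outer):
  R_magnesite brick = L/(kA) = 0.169/(3.57·3.39) = 0.01396 K/W
  R_perlite = L/(kA) = 0.181/(0.0579·3.39) = 0.9221 K/W
  R_gypsum board = L/(kA) = 0.306/(0.171·3.39) = 0.5279 K/W
  R_concrete = L/(kA) = 0.120/(1.41·3.39) = 0.02511 K/W
  R_conv,out = 1/(hA) = 1/(6.69·3.39) = 0.04409 K/W
ΣR = 0.01396 + 0.9221 + 0.5279 + 0.02511 + 0.04409 = 1.533 K/W
Q = ΔT/ΣR = (1200 °C − 32.1 °C)/1.533 = 761.8 W
From the inner boundary to the perlite/gypsum board interface, ΣR_partial = 0.9361 K/W.
T_interface = T_in − Q·ΣR_partial = 1200 °C − (761.8)(0.9361) = 487 °C

T = 487 °C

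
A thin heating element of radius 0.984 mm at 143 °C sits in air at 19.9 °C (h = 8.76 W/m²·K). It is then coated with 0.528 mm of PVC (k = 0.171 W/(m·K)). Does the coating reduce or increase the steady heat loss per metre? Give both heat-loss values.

Critical radius for a cylinder: r_cr = k/h = 0.0195 m = 1.95 cm.
Outer radius after coating: r₂ = 9.84×10^-4 + 5.28×10^-4 = 0.001512 m.
Since r₁ < r_cr and r₂ ≤ r_cr, the coating moves toward the maximum at r_cr — heat loss rises.
Bare: R = 1/(2πr₁h) = 18.46 m·K/W; Q = 123.1/18.46 = 6.67 W/m.
Coated: R = R_cond + R_conv = 12.42 m·K/W; Q = 123.1/12.42 = 9.91 W/m.

increases: 6.67 → 9.91 W/m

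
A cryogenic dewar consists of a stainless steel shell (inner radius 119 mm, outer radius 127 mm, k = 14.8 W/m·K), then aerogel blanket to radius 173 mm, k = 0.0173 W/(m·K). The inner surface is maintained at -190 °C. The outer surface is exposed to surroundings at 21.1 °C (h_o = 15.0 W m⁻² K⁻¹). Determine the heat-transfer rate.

Resistance network (inner→outer):
  R_stainless steel = (1/0.119 − 1/0.127)/(4πk) = 0.5293/(4π·14.8) = 0.002846 K/W
  R_aerogel blanket = (1/0.127 − 1/0.173)/(4πk) = 2.094/(4π·0.0173) = 9.631 K/W
  R_conv,out = 1/(4πr²h) = 1/(4π·0.173²·15.0) = 0.1773 K/W
ΣR = 0.002846 + 9.631 + 0.1773 = 9.811 K/W
Q = ΔT/ΣR = (-190 °C − 21.1 °C)/9.811 = -21.5 W
(Negative Q ⇒ heat flows inward; heat gain = 21.5 W.)

Q = 21.5 W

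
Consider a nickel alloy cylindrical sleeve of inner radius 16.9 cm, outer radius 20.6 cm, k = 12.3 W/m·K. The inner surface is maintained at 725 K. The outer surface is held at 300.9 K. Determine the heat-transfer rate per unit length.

Q' = 2πk·ΔT/ln(r₂/r₁) = 2π × 12.3 × 424.1 / ln(0.206/0.169) = 1.66×10^5 W/m

Q' = 166 kW/m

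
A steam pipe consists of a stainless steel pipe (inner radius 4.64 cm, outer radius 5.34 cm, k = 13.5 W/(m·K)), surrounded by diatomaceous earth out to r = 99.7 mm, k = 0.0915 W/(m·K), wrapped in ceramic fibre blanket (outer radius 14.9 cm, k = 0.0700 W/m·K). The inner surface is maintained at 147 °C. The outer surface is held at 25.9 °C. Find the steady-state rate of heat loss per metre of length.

Q' = 60.5 W/m

Series thermal resistances, inner to outer:
  R'_stainless steel = ln(0.0534/0.0464)/(2πk) = 0.1405/(2π·13.5) = 0.001657 m·K/W
  R'_diatomaceous earth = ln(0.0997/0.0534)/(2πk) = 0.6244/(2π·0.0915) = 1.086 m·K/W
  R'_ceramic fibre blanket = ln(0.149/0.0997)/(2πk) = 0.4018/(2π·0.0700) = 0.9135 m·K/W
ΣR = 0.001657 + 1.086 + 0.9135 = 2.001 m·K/W
Q' = ΔT/ΣR = (147 °C − 25.9 °C)/2.001 = 60.5 W/m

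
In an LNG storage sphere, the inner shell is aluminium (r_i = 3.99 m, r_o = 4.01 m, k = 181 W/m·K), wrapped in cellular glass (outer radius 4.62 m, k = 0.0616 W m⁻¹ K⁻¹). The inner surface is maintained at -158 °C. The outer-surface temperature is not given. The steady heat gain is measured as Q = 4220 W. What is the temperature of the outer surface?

T_out = 21.5 °C

Series resistances:
  R_aluminium = (1/3.99 − 1/4.01)/(4πk) = 0.001250/(4π·181) = 5.496×10^-7 K/W
  R_cellular glass = (1/4.01 − 1/4.62)/(4πk) = 0.03293/(4π·0.0616) = 0.04254 K/W
ΣR = 0.04254 K/W
ΔT = Q·ΣR = 4220 × 0.04254 = 179.5 K
Heat flows inward, so T_out = T_in + ΔT = -158 + 179.5 = 21.5 °C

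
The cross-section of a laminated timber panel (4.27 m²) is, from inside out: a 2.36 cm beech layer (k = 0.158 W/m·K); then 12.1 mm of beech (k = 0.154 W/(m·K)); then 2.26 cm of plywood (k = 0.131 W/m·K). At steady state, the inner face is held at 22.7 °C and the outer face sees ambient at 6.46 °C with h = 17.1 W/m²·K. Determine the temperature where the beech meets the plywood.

Resistance network (inner→outer):
  R_beech = L/(kA) = 0.0236/(0.158·4.27) = 0.03498 K/W
  R_beech = L/(kA) = 0.0121/(0.154·4.27) = 0.01840 K/W
  R_plywood = L/(kA) = 0.0226/(0.131·4.27) = 0.04040 K/W
  R_conv,out = 1/(hA) = 1/(17.1·4.27) = 0.01370 K/W
ΣR = 0.03498 + 0.01840 + 0.04040 + 0.01370 = 0.1075 K/W
Q = ΔT/ΣR = (22.7 °C − 6.46 °C)/0.1075 = 151.1 W
From the inner boundary to the beech/plywood interface, ΣR_partial = 0.05338 K/W.
T_interface = T_in − Q·ΣR_partial = 22.7 °C − (151.1)(0.05338) = 14.6 °C

T = 14.6 °C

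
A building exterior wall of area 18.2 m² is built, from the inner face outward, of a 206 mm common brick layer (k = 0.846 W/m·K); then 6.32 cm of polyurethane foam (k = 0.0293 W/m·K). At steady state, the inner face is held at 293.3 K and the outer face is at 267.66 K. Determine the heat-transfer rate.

Series thermal resistances, inner to outer:
  R_common brick = L/(kA) = 0.206/(0.846·18.2) = 0.01338 K/W
  R_polyurethane foam = L/(kA) = 0.0632/(0.0293·18.2) = 0.1185 K/W
ΣR = 0.01338 + 0.1185 = 0.1319 K/W
Q = ΔT/ΣR = (293.3 K − 267.66 K)/0.1319 = 194 W

Q = 194 W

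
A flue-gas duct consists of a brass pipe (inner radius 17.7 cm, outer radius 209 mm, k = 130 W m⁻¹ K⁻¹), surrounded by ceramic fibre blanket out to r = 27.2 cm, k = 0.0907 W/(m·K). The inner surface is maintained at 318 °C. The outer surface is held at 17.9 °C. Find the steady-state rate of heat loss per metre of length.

Resistance network (inner→outer):
  R'_brass = ln(0.209/0.177)/(2πk) = 0.1662/(2π·130) = 2.035×10^-4 m·K/W
  R'_ceramic fibre blanket = ln(0.272/0.209)/(2πk) = 0.2635/(2π·0.0907) = 0.4623 m·K/W
ΣR = 2.035×10^-4 + 0.4623 = 0.4625 m·K/W
Q' = ΔT/ΣR = (318 °C − 17.9 °C)/0.4625 = 649 W/m

Q' = 649 W/m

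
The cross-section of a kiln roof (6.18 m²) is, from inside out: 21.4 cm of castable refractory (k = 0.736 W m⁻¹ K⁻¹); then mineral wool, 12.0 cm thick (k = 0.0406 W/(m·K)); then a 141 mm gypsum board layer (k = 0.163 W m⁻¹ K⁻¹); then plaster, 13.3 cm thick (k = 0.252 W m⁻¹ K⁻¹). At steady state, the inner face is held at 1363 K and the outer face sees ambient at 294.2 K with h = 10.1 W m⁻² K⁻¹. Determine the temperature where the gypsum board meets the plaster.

T = 436 K

Treat each layer as a resistance in series:
  R_castable refractory = L/(kA) = 0.214/(0.736·6.18) = 0.04705 K/W
  R_mineral wool = L/(kA) = 0.120/(0.0406·6.18) = 0.4783 K/W
  R_gypsum board = L/(kA) = 0.141/(0.163·6.18) = 0.1400 K/W
  R_plaster = L/(kA) = 0.133/(0.252·6.18) = 0.08540 K/W
  R_conv,out = 1/(hA) = 1/(10.1·6.18) = 0.01602 K/W
ΣR = 0.04705 + 0.4783 + 0.1400 + 0.08540 + 0.01602 = 0.7668 K/W
Q = ΔT/ΣR = (1363 K − 294.2 K)/0.7668 = 1394 W
From the inner boundary to the gypsum board/plaster interface, ΣR_partial = 0.6653 K/W.
T_interface = T_in − Q·ΣR_partial = 1363 K − (1394)(0.6653) = 436 K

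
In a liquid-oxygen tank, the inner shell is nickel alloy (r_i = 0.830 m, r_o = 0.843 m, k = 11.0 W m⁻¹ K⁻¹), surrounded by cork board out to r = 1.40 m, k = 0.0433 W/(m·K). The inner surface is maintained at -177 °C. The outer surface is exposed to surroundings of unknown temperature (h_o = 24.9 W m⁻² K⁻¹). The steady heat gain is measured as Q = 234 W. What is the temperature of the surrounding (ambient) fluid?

T_out = 26.4 °C

Series resistances:
  R_nickel alloy = (1/0.830 − 1/0.843)/(4πk) = 0.01858/(4π·11.0) = 1.344×10^-4 K/W
  R_cork board = (1/0.843 − 1/1.40)/(4πk) = 0.4720/(4π·0.0433) = 0.8674 K/W
  R_conv,out = 1/(4πr²h) = 1/(4π·1.40²·24.9) = 0.001631 K/W
ΣR = 0.8691 K/W
ΔT = Q·ΣR = 234 × 0.8691 = 203.4 K
Heat flows inward, so T_out = T_in + ΔT = -177 + 203.4 = 26.4 °C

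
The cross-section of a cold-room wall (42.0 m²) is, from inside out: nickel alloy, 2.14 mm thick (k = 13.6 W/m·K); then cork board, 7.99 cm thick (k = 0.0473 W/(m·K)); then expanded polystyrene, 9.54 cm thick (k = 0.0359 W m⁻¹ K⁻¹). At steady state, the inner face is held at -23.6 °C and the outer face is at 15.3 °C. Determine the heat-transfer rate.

Series thermal resistances, inner to outer:
  R_nickel alloy = L/(kA) = 0.00214/(13.6·42.0) = 3.746×10^-6 K/W
  R_cork board = L/(kA) = 0.0799/(0.0473·42.0) = 0.04022 K/W
  R_expanded polystyrene = L/(kA) = 0.0954/(0.0359·42.0) = 0.06327 K/W
ΣR = 3.746×10^-6 + 0.04022 + 0.06327 = 0.1035 K/W
Q = ΔT/ΣR = (-23.6 °C − 15.3 °C)/0.1035 = -376 W
(Negative Q ⇒ heat flows inward; heat gain = 376 W.)

Q = 376 W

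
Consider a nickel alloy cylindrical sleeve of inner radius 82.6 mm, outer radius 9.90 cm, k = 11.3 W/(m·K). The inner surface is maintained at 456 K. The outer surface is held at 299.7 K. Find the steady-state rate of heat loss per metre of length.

Q' = 2πk·ΔT/ln(r₂/r₁) = 2π × 11.3 × 156.3 / ln(0.0990/0.0826) = 61300 W/m

Q' = 61.3 kW/m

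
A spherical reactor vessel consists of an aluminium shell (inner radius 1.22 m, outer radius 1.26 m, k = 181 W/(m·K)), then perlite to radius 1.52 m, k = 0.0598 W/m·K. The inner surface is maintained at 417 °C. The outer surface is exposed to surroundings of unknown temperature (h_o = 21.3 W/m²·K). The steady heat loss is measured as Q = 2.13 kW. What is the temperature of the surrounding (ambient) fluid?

T_out = 28.7 °C

Series resistances:
  R_aluminium = (1/1.22 − 1/1.26)/(4πk) = 0.02602/(4π·181) = 1.144×10^-5 K/W
  R_perlite = (1/1.26 − 1/1.52)/(4πk) = 0.1358/(4π·0.0598) = 0.1807 K/W
  R_conv,out = 1/(4πr²h) = 1/(4π·1.52²·21.3) = 0.001617 K/W
ΣR = 0.1823 K/W
ΔT = Q·ΣR = 2130 × 0.1823 = 388.3 K
Heat flows outward, so T_out = T_in − ΔT = 417 − 388.3 = 28.7 °C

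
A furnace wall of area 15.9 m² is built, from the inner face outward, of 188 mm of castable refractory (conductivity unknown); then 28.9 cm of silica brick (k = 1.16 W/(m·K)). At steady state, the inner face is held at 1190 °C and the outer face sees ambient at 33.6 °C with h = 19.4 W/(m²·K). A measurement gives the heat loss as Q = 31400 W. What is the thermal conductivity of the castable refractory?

k = 0.660 W/m·K

ΣR = ΔT/Q = |1190 − 33.6|/31400 = 0.03683 K/W
Known resistances:
  R_silica brick = L/(kA) = 0.289/(1.16·15.9) = 0.01567 K/W
  R_conv,out = 1/(hA) = 1/(19.4·15.9) = 0.003242 K/W
R_castable refractory = ΣR − ΣR_known = 0.03683 − 0.01891 = 0.01792 K/W
L/(kA) = 0.01792 ⇒ k = 0.188/(0.01792·15.9) = 0.660 W/m·K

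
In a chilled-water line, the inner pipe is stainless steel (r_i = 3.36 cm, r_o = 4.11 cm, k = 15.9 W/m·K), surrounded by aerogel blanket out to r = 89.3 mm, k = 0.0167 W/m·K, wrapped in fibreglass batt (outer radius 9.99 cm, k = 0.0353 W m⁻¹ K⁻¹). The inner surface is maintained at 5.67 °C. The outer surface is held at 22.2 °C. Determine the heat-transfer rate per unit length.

Series thermal resistances, inner to outer:
  R'_stainless steel = ln(0.0411/0.0336)/(2πk) = 0.2015/(2π·15.9) = 0.002017 m·K/W
  R'_aerogel blanket = ln(0.0893/0.0411)/(2πk) = 0.7760/(2π·0.0167) = 7.395 m·K/W
  R'_fibreglass batt = ln(0.0999/0.0893)/(2πk) = 0.1122/(2π·0.0353) = 0.5057 m·K/W
ΣR = 0.002017 + 7.395 + 0.5057 = 7.903 m·K/W
Q' = ΔT/ΣR = (5.67 °C − 22.2 °C)/7.903 = -2.09 W/m
(Negative Q' ⇒ heat flows inward; heat gain = 2.09 W/m.)

Q' = 2.09 W/m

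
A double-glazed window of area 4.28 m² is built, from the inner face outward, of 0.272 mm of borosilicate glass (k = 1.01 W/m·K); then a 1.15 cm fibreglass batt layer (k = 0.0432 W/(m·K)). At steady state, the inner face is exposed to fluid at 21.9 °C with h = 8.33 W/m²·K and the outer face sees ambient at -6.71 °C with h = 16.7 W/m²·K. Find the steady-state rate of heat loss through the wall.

Q = 274 W

Series thermal resistances, inner to outer:
  R_conv,in = 1/(hA) = 1/(8.33·4.28) = 0.02805 K/W
  R_borosilicate glass = L/(kA) = 2.72×10^-4/(1.01·4.28) = 6.292×10^-5 K/W
  R_fibreglass batt = L/(kA) = 0.0115/(0.0432·4.28) = 0.06220 K/W
  R_conv,out = 1/(hA) = 1/(16.7·4.28) = 0.01399 K/W
ΣR = 0.02805 + 6.292×10^-5 + 0.06220 + 0.01399 = 0.1043 K/W
Q = ΔT/ΣR = (21.9 °C − -6.71 °C)/0.1043 = 274 W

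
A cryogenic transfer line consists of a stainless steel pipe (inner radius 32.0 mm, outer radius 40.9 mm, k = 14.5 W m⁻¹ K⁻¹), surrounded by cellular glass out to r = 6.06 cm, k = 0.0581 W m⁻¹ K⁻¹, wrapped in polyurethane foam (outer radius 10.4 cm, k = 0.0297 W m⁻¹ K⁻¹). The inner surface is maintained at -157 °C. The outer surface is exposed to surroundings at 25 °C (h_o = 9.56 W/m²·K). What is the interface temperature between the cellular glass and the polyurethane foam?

T = -109 °C

Series thermal resistances, inner to outer:
  R'_stainless steel = ln(0.0409/0.0320)/(2πk) = 0.2454/(2π·14.5) = 0.002693 m·K/W
  R'_cellular glass = ln(0.0606/0.0409)/(2πk) = 0.3932/(2π·0.0581) = 1.077 m·K/W
  R'_polyurethane foam = ln(0.104/0.0606)/(2πk) = 0.5401/(2π·0.0297) = 2.894 m·K/W
  R'_conv,out = 1/(2πr h) = 1/(2π·0.104·9.56) = 0.1601 m·K/W
ΣR = 0.002693 + 1.077 + 2.894 + 0.1601 = 4.134 m·K/W
Q' = ΔT/ΣR = (-157 °C − 25 °C)/4.134 = -44.03 W/m
From the inner boundary to the cellular glass/polyurethane foam interface, ΣR_partial = 1.080 m·K/W.
T_interface = T_in − Q'·ΣR_partial = -157 °C − (-44.03)(1.080) = -109 °C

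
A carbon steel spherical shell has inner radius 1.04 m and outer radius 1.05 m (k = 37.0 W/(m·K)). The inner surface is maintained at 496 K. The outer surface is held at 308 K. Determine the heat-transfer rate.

Q = 4πk·ΔT/(1/r₁ − 1/r₂) = 4π × 37.0 × 188 / (1/1.04 − 1/1.05) = 9.55×10^6 W

Q = 9550 kW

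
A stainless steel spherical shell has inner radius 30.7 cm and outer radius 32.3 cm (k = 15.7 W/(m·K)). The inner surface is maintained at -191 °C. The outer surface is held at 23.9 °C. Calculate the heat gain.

Q = 263 kW

Q = 4πk·ΔT/(1/r₁ − 1/r₂) = 4π × 15.7 × 214.9 / (1/0.307 − 1/0.323) = 2.63×10^5 W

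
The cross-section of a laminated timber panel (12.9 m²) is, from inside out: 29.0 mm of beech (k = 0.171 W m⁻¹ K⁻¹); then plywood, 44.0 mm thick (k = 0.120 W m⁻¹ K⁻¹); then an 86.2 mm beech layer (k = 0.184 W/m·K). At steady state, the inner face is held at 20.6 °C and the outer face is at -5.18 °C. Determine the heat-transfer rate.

Q = 331 W

Series thermal resistances, inner to outer:
  R_beech = L/(kA) = 0.0290/(0.171·12.9) = 0.01315 K/W
  R_plywood = L/(kA) = 0.0440/(0.120·12.9) = 0.02842 K/W
  R_beech = L/(kA) = 0.0862/(0.184·12.9) = 0.03632 K/W
ΣR = 0.01315 + 0.02842 + 0.03632 = 0.07789 K/W
Q = ΔT/ΣR = (20.6 °C − -5.18 °C)/0.07789 = 331 W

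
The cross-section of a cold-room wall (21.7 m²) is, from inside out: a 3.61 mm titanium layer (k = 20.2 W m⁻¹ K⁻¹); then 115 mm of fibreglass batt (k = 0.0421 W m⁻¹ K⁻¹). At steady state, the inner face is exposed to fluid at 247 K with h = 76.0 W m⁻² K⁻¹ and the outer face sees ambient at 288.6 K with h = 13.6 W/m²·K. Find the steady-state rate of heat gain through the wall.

Q = 320 W

Treat each layer as a resistance in series:
  R_conv,in = 1/(hA) = 1/(76.0·21.7) = 6.064×10^-4 K/W
  R_titanium = L/(kA) = 0.00361/(20.2·21.7) = 8.236×10^-6 K/W
  R_fibreglass batt = L/(kA) = 0.115/(0.0421·21.7) = 0.1259 K/W
  R_conv,out = 1/(hA) = 1/(13.6·21.7) = 0.003388 K/W
ΣR = 6.064×10^-4 + 8.236×10^-6 + 0.1259 + 0.003388 = 0.1299 K/W
Q = ΔT/ΣR = (247 K − 288.6 K)/0.1299 = -320 W
(Negative Q ⇒ heat flows inward; heat gain = 320 W.)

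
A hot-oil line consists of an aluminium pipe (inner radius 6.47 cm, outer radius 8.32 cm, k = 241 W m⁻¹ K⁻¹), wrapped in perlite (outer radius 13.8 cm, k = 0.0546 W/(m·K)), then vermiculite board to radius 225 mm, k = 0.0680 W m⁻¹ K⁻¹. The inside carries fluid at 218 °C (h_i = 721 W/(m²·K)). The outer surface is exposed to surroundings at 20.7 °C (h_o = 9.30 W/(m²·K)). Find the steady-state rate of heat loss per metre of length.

Q' = 73.1 W/m

Resistance network (inner→outer):
  R'_conv,in = 1/(2πr h) = 1/(2π·0.0647·721) = 0.003412 m·K/W
  R'_aluminium = ln(0.0832/0.0647)/(2πk) = 0.2515/(2π·241) = 1.661×10^-4 m·K/W
  R'_perlite = ln(0.138/0.0832)/(2πk) = 0.5060/(2π·0.0546) = 1.475 m·K/W
  R'_vermiculite board = ln(0.225/0.138)/(2πk) = 0.4888/(2π·0.0680) = 1.144 m·K/W
  R'_conv,out = 1/(2πr h) = 1/(2π·0.225·9.30) = 0.07606 m·K/W
ΣR = 0.003412 + 1.661×10^-4 + 1.475 + 1.144 + 0.07606 = 2.699 m·K/W
Q' = ΔT/ΣR = (218 °C − 20.7 °C)/2.699 = 73.1 W/m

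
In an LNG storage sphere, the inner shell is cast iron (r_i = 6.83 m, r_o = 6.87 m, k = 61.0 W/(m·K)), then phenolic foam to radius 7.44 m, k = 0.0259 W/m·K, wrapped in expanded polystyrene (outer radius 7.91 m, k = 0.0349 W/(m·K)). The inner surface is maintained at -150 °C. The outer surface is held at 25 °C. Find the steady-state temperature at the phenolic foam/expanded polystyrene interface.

T = -35.7 °C

Treat each layer as a resistance in series:
  R_cast iron = (1/6.83 − 1/6.87)/(4πk) = 8.525×10^-4/(4π·61.0) = 1.112×10^-6 K/W
  R_phenolic foam = (1/6.87 − 1/7.44)/(4πk) = 0.01115/(4π·0.0259) = 0.03426 K/W
  R_expanded polystyrene = (1/7.44 − 1/7.91)/(4πk) = 0.007986/(4π·0.0349) = 0.01821 K/W
ΣR = 1.112×10^-6 + 0.03426 + 0.01821 = 0.05247 K/W
Q = ΔT/ΣR = (-150 °C − 25 °C)/0.05247 = -3335 W
From the inner boundary to the phenolic foam/expanded polystyrene interface, ΣR_partial = 0.03426 K/W.
T_interface = T_in − Q·ΣR_partial = -150 °C − (-3335)(0.03426) = -35.7 °C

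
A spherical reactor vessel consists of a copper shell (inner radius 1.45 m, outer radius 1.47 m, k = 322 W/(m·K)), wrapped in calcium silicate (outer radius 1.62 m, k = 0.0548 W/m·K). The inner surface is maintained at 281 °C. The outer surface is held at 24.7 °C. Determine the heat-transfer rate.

Resistance network (inner→outer):
  R_copper = (1/1.45 − 1/1.47)/(4πk) = 0.009383/(4π·322) = 2.319×10^-6 K/W
  R_calcium silicate = (1/1.47 − 1/1.62)/(4πk) = 0.06299/(4π·0.0548) = 0.09147 K/W
ΣR = 2.319×10^-6 + 0.09147 = 0.09147 K/W
Q = ΔT/ΣR = (281 °C − 24.7 °C)/0.09147 = 2800 W

Q = 2.80 kW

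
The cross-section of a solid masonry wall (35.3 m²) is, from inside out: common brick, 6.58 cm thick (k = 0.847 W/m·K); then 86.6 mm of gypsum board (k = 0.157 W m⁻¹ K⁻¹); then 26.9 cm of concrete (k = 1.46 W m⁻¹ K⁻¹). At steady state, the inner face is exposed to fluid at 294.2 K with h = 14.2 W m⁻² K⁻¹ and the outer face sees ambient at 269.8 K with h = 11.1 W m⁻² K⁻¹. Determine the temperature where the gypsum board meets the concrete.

Series thermal resistances, inner to outer:
  R_conv,in = 1/(hA) = 1/(14.2·35.3) = 0.001995 K/W
  R_common brick = L/(kA) = 0.0658/(0.847·35.3) = 0.002201 K/W
  R_gypsum board = L/(kA) = 0.0866/(0.157·35.3) = 0.01563 K/W
  R_concrete = L/(kA) = 0.269/(1.46·35.3) = 0.005219 K/W
  R_conv,out = 1/(hA) = 1/(11.1·35.3) = 0.002552 K/W
ΣR = 0.001995 + 0.002201 + 0.01563 + 0.005219 + 0.002552 = 0.02760 K/W
Q = ΔT/ΣR = (294.2 K − 269.8 K)/0.02760 = 884.1 W
From the inner boundary to the gypsum board/concrete interface, ΣR_partial = 0.01983 K/W.
T_interface = T_in − Q·ΣR_partial = 294.2 K − (884.1)(0.01983) = 276.67 K

T = 276.67 K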